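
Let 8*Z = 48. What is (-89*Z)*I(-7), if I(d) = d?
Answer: 3738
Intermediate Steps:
Z = 6 (Z = (⅛)*48 = 6)
(-89*Z)*I(-7) = -89*6*(-7) = -534*(-7) = 3738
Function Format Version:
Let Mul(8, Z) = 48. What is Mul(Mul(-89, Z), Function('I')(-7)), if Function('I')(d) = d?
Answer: 3738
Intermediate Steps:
Z = 6 (Z = Mul(Rational(1, 8), 48) = 6)
Mul(Mul(-89, Z), Function('I')(-7)) = Mul(Mul(-89, 6), -7) = Mul(-534, -7) = 3738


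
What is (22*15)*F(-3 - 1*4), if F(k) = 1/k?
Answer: -330/7 ≈ -47.143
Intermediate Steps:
(22*15)*F(-3 - 1*4) = (22*15)/(-3 - 1*4) = 330/(-3 - 4) = 330/(-7) = 330*(-1/7) = -330/7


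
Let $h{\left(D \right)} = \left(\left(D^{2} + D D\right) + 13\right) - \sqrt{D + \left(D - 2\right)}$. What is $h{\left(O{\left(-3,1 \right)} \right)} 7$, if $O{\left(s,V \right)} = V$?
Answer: $105$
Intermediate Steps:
$h{\left(D \right)} = 13 - \sqrt{-2 + 2 D} + 2 D^{2}$ ($h{\left(D \right)} = \left(\left(D^{2} + D^{2}\right) + 13\right) - \sqrt{D + \left(-2 + D\right)} = \left(2 D^{2} + 13\right) - \sqrt{-2 + 2 D} = \left(13 + 2 D^{2}\right) - \sqrt{-2 + 2 D} = 13 - \sqrt{-2 + 2 D} + 2 D^{2}$)
$h{\left(O{\left(-3,1 \right)} \right)} 7 = \left(13 - \sqrt{-2 + 2 \cdot 1} + 2 \cdot 1^{2}\right) 7 = \left(13 - \sqrt{-2 + 2} + 2 \cdot 1\right) 7 = \left(13 - \sqrt{0} + 2\right) 7 = \left(13 - 0 + 2\right) 7 = \left(13 + 0 + 2\right) 7 = 15 \cdot 7 = 105$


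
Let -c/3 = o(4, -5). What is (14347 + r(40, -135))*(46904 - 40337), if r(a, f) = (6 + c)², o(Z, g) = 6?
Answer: 95162397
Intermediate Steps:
c = -18 (c = -3*6 = -18)
r(a, f) = 144 (r(a, f) = (6 - 18)² = (-12)² = 144)
(14347 + r(40, -135))*(46904 - 40337) = (14347 + 144)*(46904 - 40337) = 14491*6567 = 95162397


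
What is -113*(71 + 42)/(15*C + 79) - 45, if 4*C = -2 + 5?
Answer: -67321/361 ≈ -186.48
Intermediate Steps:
C = ¾ (C = (-2 + 5)/4 = (¼)*3 = ¾ ≈ 0.75000)
-113*(71 + 42)/(15*C + 79) - 45 = -113*(71 + 42)/(15*(¾) + 79) - 45 = -12769/(45/4 + 79) - 45 = -12769/361/4 - 45 = -12769*4/361 - 45 = -113*452/361 - 45 = -51076/361 - 45 = -67321/361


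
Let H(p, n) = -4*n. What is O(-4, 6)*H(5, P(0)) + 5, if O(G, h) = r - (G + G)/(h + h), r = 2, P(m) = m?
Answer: 5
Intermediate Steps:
O(G, h) = 2 - G/h (O(G, h) = 2 - (G + G)/(h + h) = 2 - 2*G/(2*h) = 2 - 2*G*1/(2*h) = 2 - G/h)
O(-4, 6)*H(5, P(0)) + 5 = (2 - 1*(-4)/6)*(-4*0) + 5 = (2 - 1*(-4)*⅙)*0 + 5 = (2 + ⅔)*0 + 5 = (8/3)*0 + 5 = 0 + 5 = 5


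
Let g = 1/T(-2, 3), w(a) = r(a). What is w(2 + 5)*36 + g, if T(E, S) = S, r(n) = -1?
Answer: -107/3 ≈ -35.667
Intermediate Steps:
w(a) = -1
g = ⅓ (g = 1/3 = ⅓ ≈ 0.33333)
w(2 + 5)*36 + g = -1*36 + ⅓ = -36 + ⅓ = -107/3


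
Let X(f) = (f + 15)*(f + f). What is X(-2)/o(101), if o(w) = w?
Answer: -52/101 ≈ -0.51485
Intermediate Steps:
X(f) = 2*f*(15 + f) (X(f) = (15 + f)*(2*f) = 2*f*(15 + f))
X(-2)/o(101) = (2*(-2)*(15 - 2))/101 = (2*(-2)*13)*(1/101) = -52*1/101 = -52/101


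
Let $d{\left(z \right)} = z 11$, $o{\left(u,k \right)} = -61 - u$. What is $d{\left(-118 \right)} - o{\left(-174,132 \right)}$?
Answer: $-1411$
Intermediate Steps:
$d{\left(z \right)} = 11 z$
$d{\left(-118 \right)} - o{\left(-174,132 \right)} = 11 \left(-118\right) - \left(-61 - -174\right) = -1298 - \left(-61 + 174\right) = -1298 - 113 = -1411$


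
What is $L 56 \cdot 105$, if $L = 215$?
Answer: $1264200$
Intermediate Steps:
$L 56 \cdot 105 = 215 \cdot 56 \cdot 105 = 12040 \cdot 105 = 1264200$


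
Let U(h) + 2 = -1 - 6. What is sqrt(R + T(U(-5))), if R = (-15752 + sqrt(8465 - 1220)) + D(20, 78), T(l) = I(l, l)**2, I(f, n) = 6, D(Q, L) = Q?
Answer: sqrt(-15696 + 3*sqrt(805)) ≈ 124.94*I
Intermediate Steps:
U(h) = -9 (U(h) = -2 + (-1 - 6) = -2 - 7 = -9)
T(l) = 36 (T(l) = 6**2 = 36)
R = -15732 + 3*sqrt(805) (R = (-15752 + sqrt(8465 - 1220)) + 20 = (-15752 + sqrt(7245)) + 20 = (-15752 + 3*sqrt(805)) + 20 = -15732 + 3*sqrt(805) ≈ -15647.)
sqrt(R + T(U(-5))) = sqrt((-15732 + 3*sqrt(805)) + 36) = sqrt(-15696 + 3*sqrt(805))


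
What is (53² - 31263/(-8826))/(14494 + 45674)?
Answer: 8274499/177014256 ≈ 0.046745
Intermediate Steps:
(53² - 31263/(-8826))/(14494 + 45674) = (2809 - 31263*(-1/8826))/60168 = (2809 + 10421/2942)*(1/60168) = (8274499/2942)*(1/60168) = 8274499/177014256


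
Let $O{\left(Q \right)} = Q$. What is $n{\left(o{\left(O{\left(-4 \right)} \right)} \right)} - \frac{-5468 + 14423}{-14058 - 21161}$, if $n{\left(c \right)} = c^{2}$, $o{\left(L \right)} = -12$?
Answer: $\frac{5080491}{35219} \approx 144.25$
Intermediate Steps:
$n{\left(o{\left(O{\left(-4 \right)} \right)} \right)} - \frac{-5468 + 14423}{-14058 - 21161} = \left(-12\right)^{2} - \frac{-5468 + 14423}{-14058 - 21161} = 144 - \frac{8955}{-35219} = 144 - 8955 \left(- \frac{1}{35219}\right) = 144 - - \frac{8955}{35219} = 144 + \frac{8955}{35219} = \frac{5080491}{35219}$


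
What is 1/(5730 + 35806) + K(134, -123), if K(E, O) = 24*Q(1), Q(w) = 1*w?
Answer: 996865/41536 ≈ 24.000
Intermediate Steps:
Q(w) = w
K(E, O) = 24 (K(E, O) = 24*1 = 24)
1/(5730 + 35806) + K(134, -123) = 1/(5730 + 35806) + 24 = 1/41536 + 24 = 996865/41536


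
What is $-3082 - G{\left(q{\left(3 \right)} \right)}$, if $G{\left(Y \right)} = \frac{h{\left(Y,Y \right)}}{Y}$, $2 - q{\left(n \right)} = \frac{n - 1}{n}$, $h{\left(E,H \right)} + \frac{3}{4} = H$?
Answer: $- \frac{49319}{16} \approx -3082.4$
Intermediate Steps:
$h{\left(E,H \right)} = - \frac{3}{4} + H$
$q{\left(n \right)} = 2 - \frac{-1 + n}{n}$ ($q{\left(n \right)} = 2 - \frac{n - 1}{n} = 2 - \frac{-1 + n}{n}$)
$G{\left(Y \right)} = \frac{- \frac{3}{4} + Y}{Y}$
$-3082 - G{\left(q{\left(3 \right)} \right)} = -3082 - \frac{- \frac{3}{4} + \frac{1 + 3}{3}}{\frac{1}{3} \left(1 + 3\right)} = -3082 - \frac{- \frac{3}{4} + \frac{1}{3} \cdot 4}{\frac{1}{3} \cdot 4} = -3082 - \frac{- \frac{3}{4} + \frac{4}{3}}{\frac{4}{3}} = -3082 - \frac{3}{4} \cdot \frac{7}{12} = -3082 - \frac{7}{16} = - \frac{49319}{16}$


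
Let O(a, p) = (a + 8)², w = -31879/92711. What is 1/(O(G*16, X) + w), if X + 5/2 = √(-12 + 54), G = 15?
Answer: 92711/5702065465 ≈ 1.6259e-5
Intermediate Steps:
w = -31879/92711 (w = -31879*1/92711 = -31879/92711 ≈ -0.34385)
X = -5/2 + √42 (X = -5/2 + √(-12 + 54) = -5/2 + √42 ≈ 3.9807)
O(a, p) = (8 + a)²
1/(O(G*16, X) + w) = 1/((8 + 15*16)² - 31879/92711) = 1/((8 + 240)² - 31879/92711) = 1/(248² - 31879/92711) = 1/(61504 - 31879/92711) = 1/(5702065465/92711) = 92711/5702065465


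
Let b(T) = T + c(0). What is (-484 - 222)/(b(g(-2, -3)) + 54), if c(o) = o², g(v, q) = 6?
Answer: -353/30 ≈ -11.767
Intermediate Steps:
b(T) = T (b(T) = T + 0² = T + 0 = T)
(-484 - 222)/(b(g(-2, -3)) + 54) = (-484 - 222)/(6 + 54) = -706/60 = -706*1/60 = -353/30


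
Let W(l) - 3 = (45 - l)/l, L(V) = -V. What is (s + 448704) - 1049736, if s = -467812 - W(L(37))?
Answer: -39547257/37 ≈ -1.0688e+6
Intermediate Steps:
W(l) = 3 + (45 - l)/l
s = -17309073/37 (s = -467812 - (2 + 45/((-1*37))) = -467812 - (2 + 45/(-37)) = -467812 - (2 + 45*(-1/37)) = -467812 - (2 - 45/37) = -467812 - 1*29/37 = -467812 - 29/37 = -17309073/37 ≈ -4.6781e+5)
(s + 448704) - 1049736 = (-17309073/37 + 448704) - 1049736 = -707025/37 - 1049736 = -39547257/37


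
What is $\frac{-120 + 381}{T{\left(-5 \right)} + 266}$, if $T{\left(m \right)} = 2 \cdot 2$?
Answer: $\frac{29}{30} \approx 0.96667$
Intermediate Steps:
$T{\left(m \right)} = 4$
$\frac{-120 + 381}{T{\left(-5 \right)} + 266} = \frac{-120 + 381}{4 + 266} = \frac{261}{270} = 261 \cdot \frac{1}{270} = \frac{29}{30}$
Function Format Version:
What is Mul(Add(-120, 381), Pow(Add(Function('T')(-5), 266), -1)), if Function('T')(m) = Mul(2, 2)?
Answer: Rational(29, 30) ≈ 0.96667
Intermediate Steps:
Function('T')(m) = 4
Mul(Add(-120, 381), Pow(Add(Function('T')(-5), 266), -1)) = Mul(Add(-120, 381), Pow(Add(4, 266), -1)) = Mul(261, Pow(270, -1)) = Mul(261, Rational(1, 270)) = Rational(29, 30)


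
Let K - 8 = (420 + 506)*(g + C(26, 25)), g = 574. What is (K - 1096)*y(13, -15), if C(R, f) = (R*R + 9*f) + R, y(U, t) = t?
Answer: -20832570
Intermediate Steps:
C(R, f) = R + R² + 9*f (C(R, f) = (R² + 9*f) + R = R + R² + 9*f)
K = 1389934 (K = 8 + (420 + 506)*(574 + (26 + 26² + 9*25)) = 8 + 926*(574 + (26 + 676 + 225)) = 8 + 926*(574 + 927) = 8 + 926*1501 = 8 + 1389926 = 1389934)
(K - 1096)*y(13, -15) = (1389934 - 1096)*(-15) = 1388838*(-15) = -20832570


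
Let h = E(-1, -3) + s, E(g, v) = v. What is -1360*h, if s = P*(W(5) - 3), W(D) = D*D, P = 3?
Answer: -85680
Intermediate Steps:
W(D) = D**2
s = 66 (s = 3*(5**2 - 3) = 3*(25 - 3) = 3*22 = 66)
h = 63 (h = -3 + 66 = 63)
-1360*h = -1360*63 = -85680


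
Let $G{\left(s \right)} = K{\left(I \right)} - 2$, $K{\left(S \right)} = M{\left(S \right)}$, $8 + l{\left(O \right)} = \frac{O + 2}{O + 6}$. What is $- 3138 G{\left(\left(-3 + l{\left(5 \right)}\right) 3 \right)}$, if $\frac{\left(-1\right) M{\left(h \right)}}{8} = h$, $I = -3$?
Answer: $-69036$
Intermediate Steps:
$l{\left(O \right)} = -8 + \frac{2 + O}{6 + O}$ ($l{\left(O \right)} = -8 + \frac{O + 2}{O + 6} = -8 + \frac{2 + O}{6 + O}$)
$M{\left(h \right)} = - 8 h$
$K{\left(S \right)} = - 8 S$
$G{\left(s \right)} = 22$ ($G{\left(s \right)} = \left(-8\right) \left(-3\right) - 2 = 24 - 2 = 22$)
$- 3138 G{\left(\left(-3 + l{\left(5 \right)}\right) 3 \right)} = \left(-3138\right) 22 = -69036$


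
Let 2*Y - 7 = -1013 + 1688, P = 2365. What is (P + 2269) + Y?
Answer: 4975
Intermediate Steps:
Y = 341 (Y = 7/2 + (-1013 + 1688)/2 = 7/2 + (1/2)*675 = 7/2 + 675/2 = 341)
(P + 2269) + Y = (2365 + 2269) + 341 = 4634 + 341 = 4975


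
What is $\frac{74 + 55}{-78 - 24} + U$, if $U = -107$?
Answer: $- \frac{3681}{34} \approx -108.26$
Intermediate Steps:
$\frac{74 + 55}{-78 - 24} + U = \frac{74 + 55}{-78 - 24} - 107 = \frac{129}{-102} - 107 = 129 \left(- \frac{1}{102}\right) - 107 = - \frac{43}{34} - 107 = - \frac{3681}{34}$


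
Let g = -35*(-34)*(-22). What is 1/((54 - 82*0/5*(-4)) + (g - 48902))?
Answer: -1/75028 ≈ -1.3328e-5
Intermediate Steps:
g = -26180 (g = 1190*(-22) = -26180)
1/((54 - 82*0/5*(-4)) + (g - 48902)) = 1/((54 - 82*0/5*(-4)) + (-26180 - 48902)) = 1/((54 - 82*(⅕)*0*(-4)) - 75082) = 1/((54 - 0*(-4)) - 75082) = 1/((54 - 82*0) - 75082) = 1/((54 + 0) - 75082) = 1/(54 - 75082) = 1/(-75028) = -1/75028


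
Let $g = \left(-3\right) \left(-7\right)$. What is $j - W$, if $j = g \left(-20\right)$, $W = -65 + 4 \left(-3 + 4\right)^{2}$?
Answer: $-359$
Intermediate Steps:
$g = 21$
$W = -61$ ($W = -65 + 4 \cdot 1^{2} = -65 + 4 \cdot 1 = -65 + 4 = -61$)
$j = -420$ ($j = 21 \left(-20\right) = -420$)
$j - W = -420 - -61 = -420 + 61 = -359$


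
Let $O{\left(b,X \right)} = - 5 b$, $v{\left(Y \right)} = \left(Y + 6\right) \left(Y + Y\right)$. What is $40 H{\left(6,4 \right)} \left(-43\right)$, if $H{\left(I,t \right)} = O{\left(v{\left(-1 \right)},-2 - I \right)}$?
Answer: $-86000$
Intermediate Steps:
$v{\left(Y \right)} = 2 Y \left(6 + Y\right)$ ($v{\left(Y \right)} = \left(6 + Y\right) 2 Y = 2 Y \left(6 + Y\right)$)
$H{\left(I,t \right)} = 50$ ($H{\left(I,t \right)} = - 5 \cdot 2 \left(-1\right) \left(6 - 1\right) = - 5 \cdot 2 \left(-1\right) 5 = \left(-5\right) \left(-10\right) = 50$)
$40 H{\left(6,4 \right)} \left(-43\right) = 40 \cdot 50 \left(-43\right) = 2000 \left(-43\right) = -86000$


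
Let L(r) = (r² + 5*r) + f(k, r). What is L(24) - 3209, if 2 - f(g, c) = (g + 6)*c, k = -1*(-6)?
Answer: -2799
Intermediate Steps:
k = 6
f(g, c) = 2 - c*(6 + g) (f(g, c) = 2 - (g + 6)*c = 2 - (6 + g)*c = 2 - c*(6 + g))
L(r) = 2 + r² - 7*r (L(r) = (r² + 5*r) + (2 - 6*r - 1*r*6) = (r² + 5*r) + (2 - 6*r - 6*r) = (r² + 5*r) + (2 - 12*r) = 2 + r² - 7*r)
L(24) - 3209 = (2 + 24² - 7*24) - 3209 = (2 + 576 - 168) - 3209 = 410 - 3209 = -2799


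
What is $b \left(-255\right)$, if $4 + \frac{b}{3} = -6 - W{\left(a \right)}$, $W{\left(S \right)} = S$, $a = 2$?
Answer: $9180$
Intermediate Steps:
$b = -36$ ($b = -12 + 3 \left(-6 - 2\right) = -12 + 3 \left(-8\right) = -12 - 24 = -36$)
$b \left(-255\right) = \left(-36\right) \left(-255\right) = 9180$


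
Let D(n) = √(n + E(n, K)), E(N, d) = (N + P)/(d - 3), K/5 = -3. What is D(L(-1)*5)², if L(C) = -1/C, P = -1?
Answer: 43/9 ≈ 4.7778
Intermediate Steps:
K = -15 (K = 5*(-3) = -15)
E(N, d) = (-1 + N)/(-3 + d) (E(N, d) = (N - 1)/(d - 3) = (-1 + N)/(-3 + d))
D(n) = √(1/18 + 17*n/18) (D(n) = √(n + (-1 + n)/(-3 - 15)) = √(n + (-1 + n)/(-18)) = √(n - (-1 + n)/18) = √(n + (1/18 - n/18)) = √(1/18 + 17*n/18))
D(L(-1)*5)² = (√(2 + 34*(-1/(-1)*5))/6)² = (√(2 + 34*(-1*(-1)*5))/6)² = (√(2 + 34*(1*5))/6)² = (√(2 + 34*5)/6)² = (√(2 + 170)/6)² = (√172/6)² = ((2*√43)/6)² = (√43/3)² = 43/9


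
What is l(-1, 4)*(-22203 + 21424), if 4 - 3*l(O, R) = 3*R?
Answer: 6232/3 ≈ 2077.3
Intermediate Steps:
l(O, R) = 4/3 - R
l(-1, 4)*(-22203 + 21424) = (4/3 - 1*4)*(-22203 + 21424) = (4/3 - 4)*(-779) = -8/3*(-779) = 6232/3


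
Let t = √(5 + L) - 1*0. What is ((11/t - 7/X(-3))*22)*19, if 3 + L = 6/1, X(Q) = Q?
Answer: 2926/3 + 2299*√2/2 ≈ 2601.0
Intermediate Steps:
L = 3 (L = -3 + 6/1 = -3 + 6*1 = -3 + 6 = 3)
t = 2*√2 (t = √(5 + 3) - 1*0 = √8 + 0 = 2*√2 + 0 = 2*√2 ≈ 2.8284)
((11/t - 7/X(-3))*22)*19 = ((11/((2*√2)) - 7/(-3))*22)*19 = ((11*(√2/4) - 7*(-⅓))*22)*19 = ((11*√2/4 + 7/3)*22)*19 = ((7/3 + 11*√2/4)*22)*19 = (154/3 + 121*√2/2)*19 = 2926/3 + 2299*√2/2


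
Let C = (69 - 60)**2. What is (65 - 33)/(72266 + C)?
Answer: 32/72347 ≈ 0.00044231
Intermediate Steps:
C = 81 (C = 9**2 = 81)
(65 - 33)/(72266 + C) = (65 - 33)/(72266 + 81) = 32/72347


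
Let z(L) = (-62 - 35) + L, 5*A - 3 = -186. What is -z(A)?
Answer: 668/5 ≈ 133.60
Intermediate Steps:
A = -183/5 (A = ⅗ + (⅕)*(-186) = ⅗ - 186/5 = -183/5 ≈ -36.600)
z(L) = -97 + L
-z(A) = -(-97 - 183/5) = -1*(-668/5) = 668/5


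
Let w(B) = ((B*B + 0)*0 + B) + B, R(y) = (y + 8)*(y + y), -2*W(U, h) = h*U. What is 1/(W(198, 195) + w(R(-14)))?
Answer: -1/18969 ≈ -5.2718e-5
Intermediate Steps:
W(U, h) = -U*h/2 (W(U, h) = -h*U/2 = -U*h/2)
R(y) = 2*y*(8 + y) (R(y) = (8 + y)*(2*y) = 2*y*(8 + y))
w(B) = 2*B (w(B) = ((B² + 0)*0 + B) + B = (B²*0 + B) + B = (0 + B) + B = B + B = 2*B)
1/(W(198, 195) + w(R(-14))) = 1/(-½*198*195 + 2*(2*(-14)*(8 - 14))) = 1/(-19305 + 2*(2*(-14)*(-6))) = 1/(-19305 + 2*168) = 1/(-19305 + 336) = 1/(-18969) = -1/18969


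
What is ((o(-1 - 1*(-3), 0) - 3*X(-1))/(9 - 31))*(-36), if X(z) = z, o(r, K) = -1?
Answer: 36/11 ≈ 3.2727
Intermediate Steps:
((o(-1 - 1*(-3), 0) - 3*X(-1))/(9 - 31))*(-36) = ((-1 - 3*(-1))/(9 - 31))*(-36) = ((-1 + 3)/(-22))*(-36) = (2*(-1/22))*(-36) = -1/11*(-36) = 36/11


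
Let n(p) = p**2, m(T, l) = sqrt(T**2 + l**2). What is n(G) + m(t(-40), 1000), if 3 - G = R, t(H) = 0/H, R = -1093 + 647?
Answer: 202601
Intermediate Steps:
R = -446
t(H) = 0
G = 449 (G = 3 - 1*(-446) = 3 + 446 = 449)
n(G) + m(t(-40), 1000) = 449**2 + sqrt(0**2 + 1000**2) = 201601 + sqrt(0 + 1000000) = 201601 + sqrt(1000000) = 201601 + 1000 = 202601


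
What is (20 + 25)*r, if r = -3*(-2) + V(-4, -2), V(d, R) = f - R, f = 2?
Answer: 450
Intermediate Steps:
V(d, R) = 2 - R
r = 10 (r = -3*(-2) + (2 - 1*(-2)) = 6 + (2 + 2) = 6 + 4 = 10)
(20 + 25)*r = (20 + 25)*10 = 45*10 = 450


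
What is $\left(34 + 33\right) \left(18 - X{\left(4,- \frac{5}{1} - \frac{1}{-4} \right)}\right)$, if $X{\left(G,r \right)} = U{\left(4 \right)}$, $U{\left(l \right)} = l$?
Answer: $938$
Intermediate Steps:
$X{\left(G,r \right)} = 4$
$\left(34 + 33\right) \left(18 - X{\left(4,- \frac{5}{1} - \frac{1}{-4} \right)}\right) = \left(34 + 33\right) \left(18 - 4\right) = 67 \left(18 - 4\right) = 67 \cdot 14 = 938$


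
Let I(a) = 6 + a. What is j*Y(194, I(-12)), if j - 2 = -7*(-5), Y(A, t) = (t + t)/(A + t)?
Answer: -111/47 ≈ -2.3617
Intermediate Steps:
Y(A, t) = 2*t/(A + t) (Y(A, t) = (2*t)/(A + t) = 2*t/(A + t))
j = 37 (j = 2 - 7*(-5) = 2 + 35 = 37)
j*Y(194, I(-12)) = 37*(2*(6 - 12)/(194 + (6 - 12))) = 37*(2*(-6)/(194 - 6)) = 37*(2*(-6)/188) = 37*(2*(-6)*(1/188)) = 37*(-3/47) = -111/47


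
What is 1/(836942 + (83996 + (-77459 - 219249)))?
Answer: 1/624230 ≈ 1.6020e-6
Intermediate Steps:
1/(836942 + (83996 + (-77459 - 219249))) = 1/(836942 + (83996 - 296708)) = 1/(836942 - 212712) = 1/624230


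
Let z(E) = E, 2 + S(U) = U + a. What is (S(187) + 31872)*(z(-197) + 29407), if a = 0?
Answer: 936384970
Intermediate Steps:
S(U) = -2 + U (S(U) = -2 + (U + 0) = -2 + U)
(S(187) + 31872)*(z(-197) + 29407) = ((-2 + 187) + 31872)*(-197 + 29407) = (185 + 31872)*29210 = 32057*29210 = 936384970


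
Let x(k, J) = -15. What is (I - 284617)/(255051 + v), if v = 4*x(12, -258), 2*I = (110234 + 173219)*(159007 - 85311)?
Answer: 10444391527/254991 ≈ 40960.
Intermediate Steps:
I = 10444676144 (I = ((110234 + 173219)*(159007 - 85311))/2 = (283453*73696)/2 = (1/2)*20889352288 = 10444676144)
v = -60 (v = 4*(-15) = -60)
(I - 284617)/(255051 + v) = (10444676144 - 284617)/(255051 - 60) = 10444391527/254991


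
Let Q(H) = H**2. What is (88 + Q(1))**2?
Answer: 7921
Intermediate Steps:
(88 + Q(1))**2 = (88 + 1**2)**2 = (88 + 1)**2 = 89**2 = 7921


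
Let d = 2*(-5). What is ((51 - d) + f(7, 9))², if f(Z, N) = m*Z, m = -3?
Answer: 1600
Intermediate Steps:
f(Z, N) = -3*Z
d = -10
((51 - d) + f(7, 9))² = ((51 - 1*(-10)) - 3*7)² = ((51 + 10) - 21)² = (61 - 21)² = 40² = 1600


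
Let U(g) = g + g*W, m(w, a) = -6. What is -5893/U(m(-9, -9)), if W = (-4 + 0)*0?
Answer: 5893/6 ≈ 982.17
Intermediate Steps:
W = 0 (W = -4*0 = 0)
U(g) = g (U(g) = g + g*0 = g + 0 = g)
-5893/U(m(-9, -9)) = -5893/(-6) = -5893*(-⅙) = 5893/6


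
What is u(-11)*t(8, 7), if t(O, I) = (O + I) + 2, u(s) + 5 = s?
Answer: -272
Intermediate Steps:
u(s) = -5 + s
t(O, I) = 2 + I + O (t(O, I) = (I + O) + 2 = 2 + I + O)
u(-11)*t(8, 7) = (-5 - 11)*(2 + 7 + 8) = -16*17 = -272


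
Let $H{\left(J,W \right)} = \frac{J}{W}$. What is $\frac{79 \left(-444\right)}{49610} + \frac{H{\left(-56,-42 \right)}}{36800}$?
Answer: $- \frac{96804799}{136923600} \approx -0.707$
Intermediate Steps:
$\frac{79 \left(-444\right)}{49610} + \frac{H{\left(-56,-42 \right)}}{36800} = \frac{79 \left(-444\right)}{49610} + \frac{\left(-56\right) \frac{1}{-42}}{36800} = \left(-35076\right) \frac{1}{49610} + \left(-56\right) \left(- \frac{1}{42}\right) \frac{1}{36800} = - \frac{17538}{24805} + \frac{4}{3} \cdot \frac{1}{36800} = - \frac{17538}{24805} + \frac{1}{27600} = - \frac{96804799}{136923600}$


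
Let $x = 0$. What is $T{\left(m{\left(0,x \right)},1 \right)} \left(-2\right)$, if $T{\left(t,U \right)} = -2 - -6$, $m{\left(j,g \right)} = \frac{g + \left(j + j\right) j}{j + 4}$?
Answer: $-8$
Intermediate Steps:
$m{\left(j,g \right)} = \frac{g + 2 j^{2}}{4 + j}$ ($m{\left(j,g \right)} = \frac{g + 2 j j}{4 + j} = \frac{g + 2 j^{2}}{4 + j}$)
$T{\left(t,U \right)} = 4$ ($T{\left(t,U \right)} = -2 + 6 = 4$)
$T{\left(m{\left(0,x \right)},1 \right)} \left(-2\right) = 4 \left(-2\right) = -8$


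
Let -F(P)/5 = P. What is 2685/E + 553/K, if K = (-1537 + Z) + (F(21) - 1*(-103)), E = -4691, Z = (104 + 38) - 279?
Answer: -7094183/7862116 ≈ -0.90232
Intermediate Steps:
F(P) = -5*P
Z = -137 (Z = 142 - 279 = -137)
K = -1676 (K = (-1537 - 137) + (-5*21 - 1*(-103)) = -1674 + (-105 + 103) = -1674 - 2 = -1676)
2685/E + 553/K = 2685/(-4691) + 553/(-1676) = 2685*(-1/4691) + 553*(-1/1676) = -2685/4691 - 553/1676 = -7094183/7862116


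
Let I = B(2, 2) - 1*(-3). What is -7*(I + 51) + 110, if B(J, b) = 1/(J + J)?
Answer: -1079/4 ≈ -269.75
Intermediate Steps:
B(J, b) = 1/(2*J)
I = 13/4 (I = (1/2)/2 - 1*(-3) = (1/2)*(1/2) + 3 = 1/4 + 3 = 13/4 ≈ 3.2500)
-7*(I + 51) + 110 = -7*(13/4 + 51) + 110 = -7*217/4 + 110 = -1519/4 + 110 = -1079/4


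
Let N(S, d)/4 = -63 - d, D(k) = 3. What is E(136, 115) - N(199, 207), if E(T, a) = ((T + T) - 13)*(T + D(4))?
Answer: 37081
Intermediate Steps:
E(T, a) = (-13 + 2*T)*(3 + T) (E(T, a) = ((T + T) - 13)*(T + 3) = (2*T - 13)*(3 + T) = (-13 + 2*T)*(3 + T))
N(S, d) = -252 - 4*d (N(S, d) = 4*(-63 - d) = -252 - 4*d)
E(136, 115) - N(199, 207) = (-39 - 7*136 + 2*136²) - (-252 - 4*207) = (-39 - 952 + 2*18496) - (-252 - 828) = (-39 - 952 + 36992) - 1*(-1080) = 36001 + 1080 = 37081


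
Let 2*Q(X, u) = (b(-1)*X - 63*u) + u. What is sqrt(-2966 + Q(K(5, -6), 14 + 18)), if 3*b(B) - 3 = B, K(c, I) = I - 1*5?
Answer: I*sqrt(35655)/3 ≈ 62.942*I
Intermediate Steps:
K(c, I) = -5 + I (K(c, I) = I - 5 = -5 + I)
b(B) = 1 + B/3
Q(X, u) = -31*u + X/3 (Q(X, u) = (((1 + (1/3)*(-1))*X - 63*u) + u)/2 = (((1 - 1/3)*X - 63*u) + u)/2 = ((2*X/3 - 63*u) + u)/2 = ((-63*u + 2*X/3) + u)/2 = (-62*u + 2*X/3)/2 = -31*u + X/3)
sqrt(-2966 + Q(K(5, -6), 14 + 18)) = sqrt(-2966 + (-31*(14 + 18) + (-5 - 6)/3)) = sqrt(-2966 + (-31*32 + (1/3)*(-11))) = sqrt(-2966 + (-992 - 11/3)) = sqrt(-2966 - 2987/3) = sqrt(-11885/3) = I*sqrt(35655)/3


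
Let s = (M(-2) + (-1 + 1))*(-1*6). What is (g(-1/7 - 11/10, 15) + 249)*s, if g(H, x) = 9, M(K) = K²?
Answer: -6192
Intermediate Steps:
s = -24 (s = ((-2)² + (-1 + 1))*(-1*6) = (4 + 0)*(-6) = 4*(-6) = -24)
(g(-1/7 - 11/10, 15) + 249)*s = (9 + 249)*(-24) = 258*(-24) = -6192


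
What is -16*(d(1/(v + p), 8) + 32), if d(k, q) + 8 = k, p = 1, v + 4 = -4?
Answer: -2672/7 ≈ -381.71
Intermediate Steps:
v = -8 (v = -4 - 4 = -8)
d(k, q) = -8 + k
-16*(d(1/(v + p), 8) + 32) = -16*((-8 + 1/(-8 + 1)) + 32) = -16*((-8 + 1/(-7)) + 32) = -16*((-8 - ⅐) + 32) = -16*(-57/7 + 32) = -16*167/7 = -2672/7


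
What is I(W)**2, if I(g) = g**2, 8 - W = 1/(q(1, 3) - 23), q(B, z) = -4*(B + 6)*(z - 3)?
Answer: 1171350625/279841 ≈ 4185.8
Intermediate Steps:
q(B, z) = -4*(-3 + z)*(6 + B) (q(B, z) = -4*(6 + B)*(-3 + z) = -4*(-3 + z)*(6 + B))
W = 185/23 (W = 8 - 1/((72 - 24*3 + 12*1 - 4*1*3) - 23) = 8 - 1/((72 - 72 + 12 - 12) - 23) = 8 - 1/(0 - 23) = 8 - 1/(-23) = 8 - 1*(-1/23) = 8 + 1/23 = 185/23 ≈ 8.0435)
I(W)**2 = ((185/23)**2)**2 = (34225/529)**2 = 1171350625/279841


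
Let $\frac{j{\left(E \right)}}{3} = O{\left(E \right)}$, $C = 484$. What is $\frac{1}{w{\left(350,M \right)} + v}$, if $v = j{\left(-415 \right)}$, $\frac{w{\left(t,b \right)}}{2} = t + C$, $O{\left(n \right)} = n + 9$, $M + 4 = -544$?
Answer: $\frac{1}{450} \approx 0.0022222$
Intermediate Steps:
$M = -548$ ($M = -4 - 544 = -548$)
$O{\left(n \right)} = 9 + n$
$w{\left(t,b \right)} = 968 + 2 t$ ($w{\left(t,b \right)} = 2 \left(t + 484\right) = 2 \left(484 + t\right) = 968 + 2 t$)
$j{\left(E \right)} = 27 + 3 E$ ($j{\left(E \right)} = 3 \left(9 + E\right) = 27 + 3 E$)
$v = -1218$ ($v = 27 + 3 \left(-415\right) = 27 - 1245 = -1218$)
$\frac{1}{w{\left(350,M \right)} + v} = \frac{1}{\left(968 + 2 \cdot 350\right) - 1218} = \frac{1}{\left(968 + 700\right) - 1218} = \frac{1}{1668 - 1218} = \frac{1}{450}$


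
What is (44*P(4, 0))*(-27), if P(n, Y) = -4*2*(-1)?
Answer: -9504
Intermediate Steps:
P(n, Y) = 8 (P(n, Y) = -8*(-1) = 8)
(44*P(4, 0))*(-27) = (44*8)*(-27) = 352*(-27) = -9504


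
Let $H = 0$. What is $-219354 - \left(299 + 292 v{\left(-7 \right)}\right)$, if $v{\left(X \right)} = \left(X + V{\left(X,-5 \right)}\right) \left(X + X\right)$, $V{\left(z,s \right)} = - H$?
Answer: $-248269$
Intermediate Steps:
$V{\left(z,s \right)} = 0$ ($V{\left(z,s \right)} = \left(-1\right) 0 = 0$)
$v{\left(X \right)} = 2 X^{2}$ ($v{\left(X \right)} = \left(X + 0\right) \left(X + X\right) = X 2 X = 2 X^{2}$)
$-219354 - \left(299 + 292 v{\left(-7 \right)}\right) = -219354 - \left(299 + 292 \cdot 2 \left(-7\right)^{2}\right) = -219354 - \left(299 + 292 \cdot 2 \cdot 49\right) = -219354 - 28915 = -248269$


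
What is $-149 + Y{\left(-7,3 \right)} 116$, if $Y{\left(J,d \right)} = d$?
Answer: $199$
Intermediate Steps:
$-149 + Y{\left(-7,3 \right)} 116 = -149 + 3 \cdot 116 = -149 + 348 = 199$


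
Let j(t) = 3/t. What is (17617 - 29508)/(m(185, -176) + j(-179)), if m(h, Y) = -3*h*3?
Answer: 2128489/298038 ≈ 7.1417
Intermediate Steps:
m(h, Y) = -9*h
(17617 - 29508)/(m(185, -176) + j(-179)) = (17617 - 29508)/(-9*185 + 3/(-179)) = -11891/(-1665 + 3*(-1/179)) = -11891/(-1665 - 3/179) = -11891/(-298038/179) = -11891*(-179/298038) = 2128489/298038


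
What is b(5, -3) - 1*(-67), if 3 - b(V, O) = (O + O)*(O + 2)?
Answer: 64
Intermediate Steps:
b(V, O) = 3 - 2*O*(2 + O) (b(V, O) = 3 - (O + O)*(O + 2) = 3 - 2*O*(2 + O))
b(5, -3) - 1*(-67) = (3 - 4*(-3) - 2*(-3)²) - 1*(-67) = (3 + 12 - 2*9) + 67 = (3 + 12 - 18) + 67 = -3 + 67 = 64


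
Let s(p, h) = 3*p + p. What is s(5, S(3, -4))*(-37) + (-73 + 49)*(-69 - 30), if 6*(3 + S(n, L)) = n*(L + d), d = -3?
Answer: 1636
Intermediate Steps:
S(n, L) = -3 + n*(-3 + L)/6 (S(n, L) = -3 + (n*(L - 3))/6 = -3 + (n*(-3 + L))/6 = -3 + n*(-3 + L)/6)
s(p, h) = 4*p
s(5, S(3, -4))*(-37) + (-73 + 49)*(-69 - 30) = (4*5)*(-37) + (-73 + 49)*(-69 - 30) = 20*(-37) - 24*(-99) = -740 + 2376 = 1636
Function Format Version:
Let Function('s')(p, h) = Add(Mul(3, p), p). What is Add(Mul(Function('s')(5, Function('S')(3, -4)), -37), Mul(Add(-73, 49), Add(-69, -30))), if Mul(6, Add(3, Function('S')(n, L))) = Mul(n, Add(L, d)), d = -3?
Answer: 1636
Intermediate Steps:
Function('S')(n, L) = Add(-3, Mul(Rational(1, 6), n, Add(-3, L))) (Function('S')(n, L) = Add(-3, Mul(Rational(1, 6), Mul(n, Add(L, -3)))) = Add(-3, Mul(Rational(1, 6), Mul(n, Add(-3, L)))) = Add(-3, Mul(Rational(1, 6), n, Add(-3, L))))
Function('s')(p, h) = Mul(4, p)
Add(Mul(Function('s')(5, Function('S')(3, -4)), -37), Mul(Add(-73, 49), Add(-69, -30))) = Add(Mul(Mul(4, 5), -37), Mul(Add(-73, 49), Add(-69, -30))) = Add(Mul(20, -37), Mul(-24, -99)) = Add(-740, 2376) = 1636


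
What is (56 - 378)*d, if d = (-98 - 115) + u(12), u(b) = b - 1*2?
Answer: 65366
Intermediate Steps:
u(b) = -2 + b (u(b) = b - 2 = -2 + b)
d = -203 (d = (-98 - 115) + (-2 + 12) = -213 + 10 = -203)
(56 - 378)*d = (56 - 378)*(-203) = -322*(-203) = 65366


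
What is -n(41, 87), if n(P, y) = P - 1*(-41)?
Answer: -82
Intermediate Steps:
n(P, y) = 41 + P (n(P, y) = P + 41 = 41 + P)
-n(41, 87) = -(41 + 41) = -1*82 = -82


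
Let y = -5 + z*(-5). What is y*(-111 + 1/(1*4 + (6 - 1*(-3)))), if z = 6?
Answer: 50470/13 ≈ 3882.3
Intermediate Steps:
y = -35 (y = -5 + 6*(-5) = -5 - 30 = -35)
y*(-111 + 1/(1*4 + (6 - 1*(-3)))) = -35*(-111 + 1/(1*4 + (6 - 1*(-3)))) = -35*(-111 + 1/(4 + (6 + 3))) = -35*(-111 + 1/(4 + 9)) = -35*(-111 + 1/13) = -35*(-1442/13) = 50470/13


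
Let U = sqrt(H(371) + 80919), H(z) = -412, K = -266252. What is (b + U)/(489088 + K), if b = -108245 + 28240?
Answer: -80005/222836 + 7*sqrt(1643)/222836 ≈ -0.35776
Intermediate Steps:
U = 7*sqrt(1643) (U = sqrt(-412 + 80919) = sqrt(80507) = 7*sqrt(1643) ≈ 283.74)
b = -80005
(b + U)/(489088 + K) = (-80005 + 7*sqrt(1643))/(489088 - 266252) = (-80005 + 7*sqrt(1643))/222836 = (-80005 + 7*sqrt(1643))*(1/222836) = -80005/222836 + 7*sqrt(1643)/222836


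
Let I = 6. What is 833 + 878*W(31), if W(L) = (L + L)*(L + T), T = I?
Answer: 2014965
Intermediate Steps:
T = 6
W(L) = 2*L*(6 + L) (W(L) = (L + L)*(L + 6) = (2*L)*(6 + L) = 2*L*(6 + L))
833 + 878*W(31) = 833 + 878*(2*31*(6 + 31)) = 833 + 878*(2*31*37) = 833 + 878*2294 = 833 + 2014132 = 2014965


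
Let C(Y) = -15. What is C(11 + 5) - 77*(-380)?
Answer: 29245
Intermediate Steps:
C(11 + 5) - 77*(-380) = -15 - 77*(-380) = -15 + 29260 = 29245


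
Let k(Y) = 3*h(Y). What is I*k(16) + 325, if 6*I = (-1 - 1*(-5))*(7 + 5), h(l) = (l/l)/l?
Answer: 653/2 ≈ 326.50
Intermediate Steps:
h(l) = 1/l
k(Y) = 3/Y
I = 8 (I = ((-1 - 1*(-5))*(7 + 5))/6 = ((-1 + 5)*12)/6 = (4*12)/6 = (⅙)*48 = 8)
I*k(16) + 325 = 8*(3/16) + 325 = 3/2 + 325 = 653/2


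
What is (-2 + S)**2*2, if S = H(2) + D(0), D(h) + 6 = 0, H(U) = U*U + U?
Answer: 8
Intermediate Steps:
H(U) = U + U**2 (H(U) = U**2 + U = U + U**2)
D(h) = -6 (D(h) = -6 + 0 = -6)
S = 0 (S = 2*(1 + 2) - 6 = 2*3 - 6 = 6 - 6 = 0)
(-2 + S)**2*2 = (-2 + 0)**2*2 = (-2)**2*2 = 4*2 = 8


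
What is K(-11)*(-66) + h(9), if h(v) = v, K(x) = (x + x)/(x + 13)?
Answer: 735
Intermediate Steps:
K(x) = 2*x/(13 + x) (K(x) = (2*x)/(13 + x) = 2*x/(13 + x))
K(-11)*(-66) + h(9) = (2*(-11)/(13 - 11))*(-66) + 9 = (2*(-11)/2)*(-66) + 9 = (2*(-11)*(½))*(-66) + 9 = -11*(-66) + 9 = 726 + 9 = 735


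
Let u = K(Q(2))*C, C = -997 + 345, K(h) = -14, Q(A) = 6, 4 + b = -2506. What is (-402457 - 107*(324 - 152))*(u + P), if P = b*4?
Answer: 383825232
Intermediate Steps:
b = -2510 (b = -4 - 2506 = -2510)
P = -10040 (P = -2510*4 = -10040)
C = -652
u = 9128 (u = -14*(-652) = 9128)
(-402457 - 107*(324 - 152))*(u + P) = (-402457 - 107*(324 - 152))*(9128 - 10040) = (-402457 - 107*172)*(-912) = (-402457 - 18404)*(-912) = -420861*(-912) = 383825232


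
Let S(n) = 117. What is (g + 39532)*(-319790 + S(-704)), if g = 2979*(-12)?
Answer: -1209642632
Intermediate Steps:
g = -35748
(g + 39532)*(-319790 + S(-704)) = (-35748 + 39532)*(-319790 + 117) = 3784*(-319673) = -1209642632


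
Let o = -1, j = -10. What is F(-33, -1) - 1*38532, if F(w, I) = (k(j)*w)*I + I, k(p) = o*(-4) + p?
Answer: -38731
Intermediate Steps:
k(p) = 4 + p (k(p) = -1*(-4) + p = 4 + p)
F(w, I) = I - 6*I*w (F(w, I) = ((4 - 10)*w)*I + I = (-6*w)*I + I = -6*I*w + I = I - 6*I*w)
F(-33, -1) - 1*38532 = -(1 - 6*(-33)) - 1*38532 = -(1 + 198) - 38532 = -1*199 - 38532 = -199 - 38532 = -38731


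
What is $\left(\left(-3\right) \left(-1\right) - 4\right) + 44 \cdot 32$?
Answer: $1407$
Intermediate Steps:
$\left(\left(-3\right) \left(-1\right) - 4\right) + 44 \cdot 32 = \left(3 - 4\right) + 1408 = -1 + 1408 = 1407$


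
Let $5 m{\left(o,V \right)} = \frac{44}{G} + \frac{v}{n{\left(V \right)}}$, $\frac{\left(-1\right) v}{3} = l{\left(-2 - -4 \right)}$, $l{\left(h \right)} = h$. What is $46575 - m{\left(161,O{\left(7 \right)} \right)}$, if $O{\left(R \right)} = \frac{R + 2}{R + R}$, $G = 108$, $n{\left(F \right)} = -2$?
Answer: $\frac{6287533}{135} \approx 46574.0$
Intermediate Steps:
$v = -6$ ($v = - 3 \left(-2 - -4\right) = - 3 \left(-2 + 4\right) = \left(-3\right) 2 = -6$)
$O{\left(R \right)} = \frac{2 + R}{2 R}$
$m{\left(o,V \right)} = \frac{92}{135}$ ($m{\left(o,V \right)} = \frac{\frac{44}{108} - \frac{6}{-2}}{5} = \frac{44 \cdot \frac{1}{108} - -3}{5} = \frac{\frac{11}{27} + 3}{5} = \frac{1}{5} \cdot \frac{92}{27} = \frac{92}{135}$)
$46575 - m{\left(161,O{\left(7 \right)} \right)} = 46575 - \frac{92}{135} = \frac{6287533}{135}$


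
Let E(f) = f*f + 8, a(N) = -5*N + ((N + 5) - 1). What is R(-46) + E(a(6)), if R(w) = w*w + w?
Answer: 2478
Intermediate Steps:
R(w) = w + w² (R(w) = w² + w = w + w²)
a(N) = 4 - 4*N (a(N) = -5*N + ((5 + N) - 1) = -5*N + (4 + N) = 4 - 4*N)
E(f) = 8 + f² (E(f) = f² + 8 = 8 + f²)
R(-46) + E(a(6)) = -46*(1 - 46) + (8 + (4 - 4*6)²) = -46*(-45) + (8 + (4 - 24)²) = 2070 + (8 + (-20)²) = 2070 + (8 + 400) = 2070 + 408 = 2478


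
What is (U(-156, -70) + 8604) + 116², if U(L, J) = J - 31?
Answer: 21959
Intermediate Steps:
U(L, J) = -31 + J
(U(-156, -70) + 8604) + 116² = ((-31 - 70) + 8604) + 116² = (-101 + 8604) + 13456 = 8503 + 13456 = 21959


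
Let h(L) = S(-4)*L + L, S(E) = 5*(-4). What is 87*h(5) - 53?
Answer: -8318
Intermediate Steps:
S(E) = -20
h(L) = -19*L (h(L) = -20*L + L = -19*L)
87*h(5) - 53 = 87*(-19*5) - 53 = 87*(-95) - 53 = -8265 - 53 = -8318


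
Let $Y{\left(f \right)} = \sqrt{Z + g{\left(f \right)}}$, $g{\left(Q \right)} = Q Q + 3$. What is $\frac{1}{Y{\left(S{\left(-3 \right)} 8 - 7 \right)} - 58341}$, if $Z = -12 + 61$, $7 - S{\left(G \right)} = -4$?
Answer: $- \frac{58341}{3403665668} - \frac{\sqrt{6613}}{3403665668} \approx -1.7165 \cdot 10^{-5}$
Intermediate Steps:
$S{\left(G \right)} = 11$ ($S{\left(G \right)} = 7 - -4 = 7 + 4 = 11$)
$g{\left(Q \right)} = 3 + Q^{2}$ ($g{\left(Q \right)} = Q^{2} + 3 = 3 + Q^{2}$)
$Z = 49$
$Y{\left(f \right)} = \sqrt{52 + f^{2}}$ ($Y{\left(f \right)} = \sqrt{49 + \left(3 + f^{2}\right)} = \sqrt{52 + f^{2}}$)
$\frac{1}{Y{\left(S{\left(-3 \right)} 8 - 7 \right)} - 58341} = \frac{1}{\sqrt{52 + \left(11 \cdot 8 - 7\right)^{2}} - 58341} = \frac{1}{\sqrt{52 + \left(88 - 7\right)^{2}} - 58341} = \frac{1}{\sqrt{52 + 81^{2}} - 58341} = \frac{1}{\sqrt{52 + 6561} - 58341} = \frac{1}{\sqrt{6613} - 58341} = \frac{1}{-58341 + \sqrt{6613}}$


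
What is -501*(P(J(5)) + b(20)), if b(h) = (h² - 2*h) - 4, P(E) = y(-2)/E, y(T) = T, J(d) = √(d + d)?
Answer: -178356 + 501*√10/5 ≈ -1.7804e+5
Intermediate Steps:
J(d) = √2*√d (J(d) = √(2*d) = √2*√d)
P(E) = -2/E
b(h) = -4 + h² - 2*h
-501*(P(J(5)) + b(20)) = -501*(-2*√10/10 + (-4 + 20² - 2*20)) = -501*(-2*√10/10 + (-4 + 400 - 40)) = -501*(-√10/5 + 356) = -501*(356 - √10/5) = -178356 + 501*√10/5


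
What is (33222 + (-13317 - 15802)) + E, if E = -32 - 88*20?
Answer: 2311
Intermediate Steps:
E = -1792 (E = -32 - 1760 = -1792)
(33222 + (-13317 - 15802)) + E = (33222 + (-13317 - 15802)) - 1792 = (33222 - 29119) - 1792 = 4103 - 1792 = 2311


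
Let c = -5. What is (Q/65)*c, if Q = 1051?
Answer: -1051/13 ≈ -80.846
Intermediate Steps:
(Q/65)*c = (1051/65)*(-5) = -1051/13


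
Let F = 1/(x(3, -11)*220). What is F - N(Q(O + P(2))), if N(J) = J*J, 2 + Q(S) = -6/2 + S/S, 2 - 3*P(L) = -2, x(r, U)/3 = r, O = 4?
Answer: -31679/1980 ≈ -15.999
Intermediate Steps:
x(r, U) = 3*r
P(L) = 4/3 (P(L) = ⅔ - ⅓*(-2) = ⅔ + ⅔ = 4/3)
Q(S) = -4 (Q(S) = -2 + (-6/2 + S/S) = -2 + (-6*½ + 1) = -2 + (-3 + 1) = -2 - 2 = -4)
F = 1/1980 (F = 1/((3*3)*220) = 1/(9*220) = 1/1980 ≈ 0.00050505)
N(J) = J²
F - N(Q(O + P(2))) = 1/1980 - 1*(-4)² = 1/1980 - 1*16 = 1/1980 - 16 = -31679/1980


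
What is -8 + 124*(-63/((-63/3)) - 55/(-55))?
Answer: 488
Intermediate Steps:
-8 + 124*(-63/((-63/3)) - 55/(-55)) = -8 + 124*(-63/((-63*1/3)) - 55*(-1/55)) = -8 + 124*(-63/(-21) + 1) = -8 + 124*(-63*(-1/21) + 1) = -8 + 124*(3 + 1) = -8 + 124*4 = -8 + 496 = 488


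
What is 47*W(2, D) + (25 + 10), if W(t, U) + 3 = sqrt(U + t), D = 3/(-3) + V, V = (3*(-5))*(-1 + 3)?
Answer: -106 + 47*I*sqrt(29) ≈ -106.0 + 253.1*I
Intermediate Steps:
V = -30 (V = -15*2 = -30)
D = -31 (D = 3/(-3) - 30 = 3*(-1/3) - 30 = -1 - 30 = -31)
W(t, U) = -3 + sqrt(U + t)
47*W(2, D) + (25 + 10) = 47*(-3 + sqrt(-31 + 2)) + (25 + 10) = 47*(-3 + sqrt(-29)) + 35 = 47*(-3 + I*sqrt(29)) + 35 = (-141 + 47*I*sqrt(29)) + 35 = -106 + 47*I*sqrt(29)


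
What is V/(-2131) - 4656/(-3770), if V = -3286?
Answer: 11155078/4016935 ≈ 2.7770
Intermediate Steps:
V/(-2131) - 4656/(-3770) = -3286/(-2131) - 4656/(-3770) = -3286*(-1/2131) - 4656*(-1/3770) = 3286/2131 + 2328/1885 = 11155078/4016935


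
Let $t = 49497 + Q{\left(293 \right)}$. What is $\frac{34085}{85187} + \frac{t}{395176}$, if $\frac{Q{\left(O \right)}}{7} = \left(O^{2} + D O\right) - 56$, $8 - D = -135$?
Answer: $\frac{5519409631}{1980226936} \approx 2.7873$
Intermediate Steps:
$D = 143$ ($D = 8 - -135 = 8 + 135 = 143$)
$Q{\left(O \right)} = -392 + 7 O^{2} + 1001 O$ ($Q{\left(O \right)} = 7 \left(\left(O^{2} + 143 O\right) - 56\right) = 7 \left(-56 + O^{2} + 143 O\right) = -392 + 7 O^{2} + 1001 O$)
$t = 943341$ ($t = 49497 + \left(-392 + 7 \cdot 293^{2} + 1001 \cdot 293\right) = 49497 + \left(-392 + 7 \cdot 85849 + 293293\right) = 49497 + \left(-392 + 600943 + 293293\right) = 49497 + 893844 = 943341$)
$\frac{34085}{85187} + \frac{t}{395176} = \frac{34085}{85187} + \frac{943341}{395176} = 34085 \cdot \frac{1}{85187} + 943341 \cdot \frac{1}{395176} = \frac{2005}{5011} + \frac{943341}{395176} = \frac{5519409631}{1980226936}$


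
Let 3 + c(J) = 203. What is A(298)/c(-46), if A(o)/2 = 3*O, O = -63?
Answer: -189/100 ≈ -1.8900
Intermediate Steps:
c(J) = 200 (c(J) = -3 + 203 = 200)
A(o) = -378 (A(o) = 2*(3*(-63)) = 2*(-189) = -378)
A(298)/c(-46) = -378/200 = -378*1/200 = -189/100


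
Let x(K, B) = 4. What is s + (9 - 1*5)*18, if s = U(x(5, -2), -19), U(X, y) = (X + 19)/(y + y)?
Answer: 2713/38 ≈ 71.395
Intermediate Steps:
U(X, y) = (19 + X)/(2*y) (U(X, y) = (19 + X)/((2*y)) = (19 + X)*(1/(2*y)) = (19 + X)/(2*y))
s = -23/38 (s = (½)*(19 + 4)/(-19) = (½)*(-1/19)*23 = -23/38 ≈ -0.60526)
s + (9 - 1*5)*18 = -23/38 + (9 - 1*5)*18 = -23/38 + (9 - 5)*18 = -23/38 + 4*18 = -23/38 + 72 = 2713/38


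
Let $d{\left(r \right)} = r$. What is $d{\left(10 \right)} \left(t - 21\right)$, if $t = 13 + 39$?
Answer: $310$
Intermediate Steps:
$t = 52$
$d{\left(10 \right)} \left(t - 21\right) = 10 \left(52 - 21\right) = 10 \cdot 31 = 310$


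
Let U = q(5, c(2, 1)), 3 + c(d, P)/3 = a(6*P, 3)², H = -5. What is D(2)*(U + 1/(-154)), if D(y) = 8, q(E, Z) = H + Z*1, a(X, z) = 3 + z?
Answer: 57900/77 ≈ 751.95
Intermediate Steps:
c(d, P) = 99 (c(d, P) = -9 + 3*(3 + 3)² = -9 + 3*6² = -9 + 3*36 = -9 + 108 = 99)
q(E, Z) = -5 + Z (q(E, Z) = -5 + Z*1 = -5 + Z)
U = 94 (U = -5 + 99 = 94)
D(2)*(U + 1/(-154)) = 8*(94 + 1/(-154)) = 8*(94 - 1/154) = 8*(14475/154) = 57900/77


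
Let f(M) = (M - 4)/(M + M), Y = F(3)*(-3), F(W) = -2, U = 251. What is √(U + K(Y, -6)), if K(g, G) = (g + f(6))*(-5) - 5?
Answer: √7746/6 ≈ 14.669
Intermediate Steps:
Y = 6 (Y = -2*(-3) = 6)
f(M) = (-4 + M)/(2*M) (f(M) = (-4 + M)/((2*M)) = (-4 + M)*(1/(2*M)) = (-4 + M)/(2*M))
K(g, G) = -35/6 - 5*g (K(g, G) = (g + (½)*(-4 + 6)/6)*(-5) - 5 = (g + (½)*(⅙)*2)*(-5) - 5 = (g + ⅙)*(-5) - 5 = (⅙ + g)*(-5) - 5 = (-⅚ - 5*g) - 5 = -35/6 - 5*g)
√(U + K(Y, -6)) = √(251 + (-35/6 - 5*6)) = √(251 + (-35/6 - 30)) = √(251 - 215/6) = √(1291/6) = √7746/6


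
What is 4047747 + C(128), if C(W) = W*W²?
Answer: 6144899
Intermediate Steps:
C(W) = W³
4047747 + C(128) = 4047747 + 128³ = 4047747 + 2097152 = 6144899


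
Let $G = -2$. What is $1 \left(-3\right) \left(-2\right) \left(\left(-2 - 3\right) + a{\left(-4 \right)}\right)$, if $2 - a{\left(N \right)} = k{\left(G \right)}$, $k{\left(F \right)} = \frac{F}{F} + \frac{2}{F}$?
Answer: $-18$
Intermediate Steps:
$k{\left(F \right)} = 1 + \frac{2}{F}$
$a{\left(N \right)} = 2$ ($a{\left(N \right)} = 2 - \frac{2 - 2}{-2} = 2 - \left(- \frac{1}{2}\right) 0 = 2 - 0 = 2 + 0 = 2$)
$1 \left(-3\right) \left(-2\right) \left(\left(-2 - 3\right) + a{\left(-4 \right)}\right) = 1 \left(-3\right) \left(-2\right) \left(\left(-2 - 3\right) + 2\right) = \left(-3\right) \left(-2\right) \left(-5 + 2\right) = 6 \left(-3\right) = -18$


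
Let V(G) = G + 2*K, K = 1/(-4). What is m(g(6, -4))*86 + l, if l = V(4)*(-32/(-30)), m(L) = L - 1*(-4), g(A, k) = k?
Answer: 56/15 ≈ 3.7333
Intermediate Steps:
K = -1/4 (K = 1*(-1/4) = -1/4 ≈ -0.25000)
m(L) = 4 + L (m(L) = L + 4 = 4 + L)
V(G) = -1/2 + G (V(G) = G + 2*(-1/4) = G - 1/2 = -1/2 + G)
l = 56/15 (l = (-1/2 + 4)*(-32/(-30)) = 7*(-32*(-1/30))/2 = (7/2)*(16/15) = 56/15 ≈ 3.7333)
m(g(6, -4))*86 + l = (4 - 4)*86 + 56/15 = 0*86 + 56/15 = 0 + 56/15 = 56/15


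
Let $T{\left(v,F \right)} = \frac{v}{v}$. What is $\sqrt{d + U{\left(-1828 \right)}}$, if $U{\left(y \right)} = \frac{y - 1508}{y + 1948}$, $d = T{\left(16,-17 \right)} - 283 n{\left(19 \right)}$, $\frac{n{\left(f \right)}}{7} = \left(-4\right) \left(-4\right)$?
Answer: $\frac{i \sqrt{793070}}{5} \approx 178.11 i$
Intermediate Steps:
$n{\left(f \right)} = 112$ ($n{\left(f \right)} = 7 \left(\left(-4\right) \left(-4\right)\right) = 7 \cdot 16 = 112$)
$T{\left(v,F \right)} = 1$
$d = -31695$ ($d = 1 - 31696 = -31695$)
$U{\left(y \right)} = \frac{-1508 + y}{1948 + y}$
$\sqrt{d + U{\left(-1828 \right)}} = \sqrt{-31695 + \frac{-1508 - 1828}{1948 - 1828}} = \sqrt{-31695 + \frac{1}{120} \left(-3336\right)} = \sqrt{-31695 - \frac{139}{5}} = \sqrt{- \frac{158614}{5}} = \frac{i \sqrt{793070}}{5}$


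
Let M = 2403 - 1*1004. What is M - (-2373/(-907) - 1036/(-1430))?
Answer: 905091974/648505 ≈ 1395.7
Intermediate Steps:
M = 1399 (M = 2403 - 1004 = 1399)
M - (-2373/(-907) - 1036/(-1430)) = 1399 - (-2373/(-907) - 1036/(-1430)) = 1399 - (-2373*(-1/907) - 1036*(-1/1430)) = 1399 - (2373/907 + 518/715) = 1399 - 1*2166521/648505 = 1399 - 2166521/648505 = 905091974/648505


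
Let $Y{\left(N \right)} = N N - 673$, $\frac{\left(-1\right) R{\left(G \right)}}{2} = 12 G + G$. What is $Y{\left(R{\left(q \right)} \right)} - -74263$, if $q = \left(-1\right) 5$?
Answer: $90490$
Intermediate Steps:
$q = -5$
$R{\left(G \right)} = - 26 G$ ($R{\left(G \right)} = - 2 \left(12 G + G\right) = - 2 \cdot 13 G = - 26 G$)
$Y{\left(N \right)} = -673 + N^{2}$ ($Y{\left(N \right)} = N^{2} - 673 = -673 + N^{2}$)
$Y{\left(R{\left(q \right)} \right)} - -74263 = \left(-673 + \left(\left(-26\right) \left(-5\right)\right)^{2}\right) - -74263 = \left(-673 + 130^{2}\right) + 74263 = \left(-673 + 16900\right) + 74263 = 16227 + 74263 = 90490$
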